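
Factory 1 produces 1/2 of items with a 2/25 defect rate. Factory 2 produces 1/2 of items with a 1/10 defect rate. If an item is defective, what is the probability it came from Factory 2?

Using Bayes' theorem:
P(F1) = 1/2, P(D|F1) = 2/25
P(F2) = 1/2, P(D|F2) = 1/10
P(D) = P(D|F1)P(F1) + P(D|F2)P(F2)
     = \frac{9}{100}
P(F2|D) = P(D|F2)P(F2) / P(D)
= \frac{5}{9}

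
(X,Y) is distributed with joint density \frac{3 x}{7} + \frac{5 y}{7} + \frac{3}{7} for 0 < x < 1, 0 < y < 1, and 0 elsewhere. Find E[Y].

E[Y] = ∫_0^1 ∫_0^1 y × f(x,y) dx dy
= \frac{47}{84}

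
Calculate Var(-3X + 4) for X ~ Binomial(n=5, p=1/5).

For X ~ Binomial(n=5, p=1/5):
Var(X) = \frac{4}{5}
Var(-3X + 4) = (-3)² × Var(X) = 9 × \frac{4}{5} = \frac{36}{5}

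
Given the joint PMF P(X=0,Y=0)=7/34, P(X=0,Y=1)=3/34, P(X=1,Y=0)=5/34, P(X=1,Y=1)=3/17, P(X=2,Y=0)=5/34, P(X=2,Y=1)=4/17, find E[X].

First find marginal of X:
P(X=0) = 5/17
P(X=1) = 11/34
P(X=2) = 13/34
E[X] = 0 × 5/17 + 1 × 11/34 + 2 × 13/34 = 37/34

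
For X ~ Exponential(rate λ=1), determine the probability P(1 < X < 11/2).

P(1 < X < 11/2) = ∫_{1}^{11/2} f(x) dx
where f(x) = e^{- x}
= - \frac{1}{e^{\frac{11}{2}}} + e^{-1}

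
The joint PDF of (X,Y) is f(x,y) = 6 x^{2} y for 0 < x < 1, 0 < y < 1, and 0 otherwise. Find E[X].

f_X(x) = ∫_0^1 6 x^{2} y dy = 3 x^{2}
E[X] = ∫_0^1 x × (3 x^{2}) dx = \frac{3}{4}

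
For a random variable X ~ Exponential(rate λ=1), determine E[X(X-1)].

E[X(X-1)] = E[X² - X] = E[X²] - E[X]
E[X] = 1
E[X²] = Var(X) + (E[X])² = 1 + (1)² = 2
E[X(X-1)] = 2 - 1 = 1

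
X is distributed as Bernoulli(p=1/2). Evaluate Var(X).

For X ~ Bernoulli(p=1/2):
Var(X) = \frac{1}{4}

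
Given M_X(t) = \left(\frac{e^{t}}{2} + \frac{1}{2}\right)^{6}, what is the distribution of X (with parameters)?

The MGF M(t) = \left(\frac{e^{t}}{2} + \frac{1}{2}\right)^{6} is the standard form for the Binomial distribution.
Comparing with the known MGF formula identifies: Binomial(n=6, p=1/2)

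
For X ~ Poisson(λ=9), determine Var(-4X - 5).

For X ~ Poisson(λ=9):
Var(X) = 9
Var(-4X - 5) = (-4)² × Var(X) = 16 × 9 = 144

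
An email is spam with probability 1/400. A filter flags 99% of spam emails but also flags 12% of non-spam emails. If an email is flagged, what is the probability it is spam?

Let D = the rare event, + = positive/flagged.
P(D) = 1/400
P(+|D) = 99/100
P(+|D') = 12/100 = 3/25
P(+) = P(+|D)P(D) + P(+|D')P(D')
     = \frac{99}{100} × \frac{1}{400} + \frac{3}{25} × \frac{399}{400}
     = \frac{4887}{40000}
P(D|+) = P(+|D)P(D)/P(+) = \frac{11}{543}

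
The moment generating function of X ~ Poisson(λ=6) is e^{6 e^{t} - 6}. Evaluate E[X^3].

To find E[X^3], compute M^(3)(0):
M^(1)(t) = 6 e^{t} e^{6 e^{t} - 6}
M^(2)(t) = 36 e^{2 t} e^{6 e^{t} - 6} + 6 e^{t} e^{6 e^{t} - 6}
M^(3)(t) = 216 e^{3 t} e^{6 e^{t} - 6} + 108 e^{2 t} e^{6 e^{t} - 6} + 6 e^{t} e^{6 e^{t} - 6}
M^(3)(0) = 330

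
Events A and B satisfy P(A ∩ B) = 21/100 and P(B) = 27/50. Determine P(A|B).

P(A|B) = P(A ∩ B) / P(B)
= (21/100) / (27/50)
= 7/18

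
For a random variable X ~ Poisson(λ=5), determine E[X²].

Using the identity E[X²] = Var(X) + (E[X])²:
E[X] = 5
Var(X) = 5
E[X²] = 5 + (5)²
= 30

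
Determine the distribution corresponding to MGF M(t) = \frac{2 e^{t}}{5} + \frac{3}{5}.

The MGF M(t) = \frac{2 e^{t}}{5} + \frac{3}{5} is the standard form for the Bernoulli distribution.
Comparing with the known MGF formula identifies: Bernoulli(p=2/5)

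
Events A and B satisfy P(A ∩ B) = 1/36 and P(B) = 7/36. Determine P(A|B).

P(A|B) = P(A ∩ B) / P(B)
= (1/36) / (7/36)
= 1/7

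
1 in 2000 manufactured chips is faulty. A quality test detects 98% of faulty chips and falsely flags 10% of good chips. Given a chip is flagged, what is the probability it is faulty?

Let D = the rare event, + = positive/flagged.
P(D) = 1/2000
P(+|D) = 98/100 = 49/50
P(+|D') = 10/100 = 1/10
P(+) = P(+|D)P(D) + P(+|D')P(D')
     = \frac{49}{50} × \frac{1}{2000} + \frac{1}{10} × \frac{1999}{2000}
     = \frac{2511}{25000}
P(D|+) = P(+|D)P(D)/P(+) = \frac{49}{10044}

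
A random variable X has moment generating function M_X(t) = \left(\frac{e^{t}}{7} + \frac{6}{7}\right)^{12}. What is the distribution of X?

The MGF M(t) = \left(\frac{e^{t}}{7} + \frac{6}{7}\right)^{12} is the standard form for the Binomial distribution.
Comparing with the known MGF formula identifies: Binomial(n=12, p=1/7)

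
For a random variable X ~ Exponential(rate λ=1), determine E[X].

For X ~ Exponential(rate λ=1), the expected value is:
E[X] = 1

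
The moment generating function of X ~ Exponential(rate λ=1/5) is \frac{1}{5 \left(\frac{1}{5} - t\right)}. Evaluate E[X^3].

To find E[X^3], compute M^(3)(0):
M^(1)(t) = \frac{1}{5 \left(\frac{1}{5} - t\right)^{2}}
M^(2)(t) = \frac{2}{5 \left(\frac{1}{5} - t\right)^{3}}
M^(3)(t) = \frac{6}{5 \left(\frac{1}{5} - t\right)^{4}}
M^(3)(0) = 750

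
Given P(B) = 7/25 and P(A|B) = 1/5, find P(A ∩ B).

By definition, P(A|B) = P(A ∩ B) / P(B)
So P(A ∩ B) = P(A|B) × P(B)
= 1/5 × 7/25
= 7/125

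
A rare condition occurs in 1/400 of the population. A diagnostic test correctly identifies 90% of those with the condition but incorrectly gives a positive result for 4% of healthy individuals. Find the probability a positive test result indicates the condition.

Let D = the rare event, + = positive/flagged.
P(D) = 1/400
P(+|D) = 90/100 = 9/10
P(+|D') = 4/100 = 1/25
P(+) = P(+|D)P(D) + P(+|D')P(D')
     = \frac{9}{10} × \frac{1}{400} + \frac{1}{25} × \frac{399}{400}
     = \frac{843}{20000}
P(D|+) = P(+|D)P(D)/P(+) = \frac{15}{281}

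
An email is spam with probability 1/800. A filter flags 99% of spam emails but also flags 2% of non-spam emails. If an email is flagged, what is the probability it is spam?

Let D = the rare event, + = positive/flagged.
P(D) = 1/800
P(+|D) = 99/100
P(+|D') = 2/100 = 1/50
P(+) = P(+|D)P(D) + P(+|D')P(D')
     = \frac{99}{100} × \frac{1}{800} + \frac{1}{50} × \frac{799}{800}
     = \frac{1697}{80000}
P(D|+) = P(+|D)P(D)/P(+) = \frac{99}{1697}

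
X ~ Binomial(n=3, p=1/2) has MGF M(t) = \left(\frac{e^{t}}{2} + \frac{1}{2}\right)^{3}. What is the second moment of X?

To find E[X^2], compute M^(2)(0):
M^(1)(t) = \frac{3 \left(\frac{e^{t}}{2} + \frac{1}{2}\right)^{2} e^{t}}{2}
M^(2)(t) = \frac{3 \left(\frac{e^{t}}{2} + \frac{1}{2}\right)^{2} e^{t}}{2} + \frac{3 \left(\frac{e^{t}}{2} + \frac{1}{2}\right) e^{2 t}}{2}
M^(2)(0) = 3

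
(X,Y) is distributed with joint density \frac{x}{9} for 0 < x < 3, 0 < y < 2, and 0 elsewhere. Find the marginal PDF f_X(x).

f_X(x) = ∫_0^2 f(x,y) dy
= ∫_0^2 \frac{x}{9} dy
= \frac{2 x}{9} for 0 < x < 3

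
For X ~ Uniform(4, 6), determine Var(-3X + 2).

For X ~ Uniform(4, 6):
Var(X) = \frac{1}{3}
Var(-3X + 2) = (-3)² × Var(X) = 9 × \frac{1}{3} = 3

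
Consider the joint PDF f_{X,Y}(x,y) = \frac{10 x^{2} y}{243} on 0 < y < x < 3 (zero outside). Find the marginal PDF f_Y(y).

f_Y(y) = ∫_y^3 \frac{10 x^{2} y}{243} dx = \frac{10 y \left(27 - y^{3}\right)}{729}
for 0 < y < 3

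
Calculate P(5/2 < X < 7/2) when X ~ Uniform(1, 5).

P(5/2 < X < 7/2) = ∫_{5/2}^{7/2} f(x) dx
where f(x) = \frac{1}{4}
= \frac{1}{4}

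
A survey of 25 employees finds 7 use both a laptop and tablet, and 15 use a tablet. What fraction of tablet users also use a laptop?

P(A ∩ B) = 7/25
P(B) = 15/25 = 3/5
P(A|B) = P(A ∩ B) / P(B) = (7/25) / (3/5) = 7/15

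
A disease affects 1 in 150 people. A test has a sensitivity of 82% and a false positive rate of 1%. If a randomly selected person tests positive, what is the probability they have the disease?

Let D = the rare event, + = positive/flagged.
P(D) = 1/150
P(+|D) = 82/100 = 41/50
P(+|D') = 1/100
P(+) = P(+|D)P(D) + P(+|D')P(D')
     = \frac{41}{50} × \frac{1}{150} + \frac{1}{100} × \frac{149}{150}
     = \frac{77}{5000}
P(D|+) = P(+|D)P(D)/P(+) = \frac{82}{231}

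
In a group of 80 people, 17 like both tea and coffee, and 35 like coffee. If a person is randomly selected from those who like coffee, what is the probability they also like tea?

P(A ∩ B) = 17/80
P(B) = 35/80 = 7/16
P(A|B) = P(A ∩ B) / P(B) = (17/80) / (7/16) = 17/35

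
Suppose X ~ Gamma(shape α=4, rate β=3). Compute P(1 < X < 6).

P(1 < X < 6) = ∫_{1}^{6} f(x) dx
where f(x) = \frac{27 x^{3} e^{- 3 x}}{2}
= \frac{-1153 + 13 e^{15}}{e^{18}}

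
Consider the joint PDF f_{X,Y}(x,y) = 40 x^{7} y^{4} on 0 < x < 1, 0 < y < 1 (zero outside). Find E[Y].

E[Y] = ∫_0^1 ∫_0^1 y × f(x,y) dx dy
= \frac{5}{6}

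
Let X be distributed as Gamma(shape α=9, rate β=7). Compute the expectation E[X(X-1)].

E[X(X-1)] = E[X² - X] = E[X²] - E[X]
E[X] = \frac{9}{7}
E[X²] = Var(X) + (E[X])² = \frac{9}{49} + (\frac{9}{7})² = \frac{90}{49}
E[X(X-1)] = \frac{90}{49} - \frac{9}{7} = \frac{27}{49}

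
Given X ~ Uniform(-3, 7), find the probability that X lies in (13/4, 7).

P(13/4 < X < 7) = ∫_{13/4}^{7} f(x) dx
where f(x) = \frac{1}{10}
= \frac{3}{8}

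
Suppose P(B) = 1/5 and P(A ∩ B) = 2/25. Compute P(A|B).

P(A|B) = P(A ∩ B) / P(B)
= (2/25) / (1/5)
= 2/5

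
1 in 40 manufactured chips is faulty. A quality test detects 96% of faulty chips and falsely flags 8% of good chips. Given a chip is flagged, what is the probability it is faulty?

Let D = the rare event, + = positive/flagged.
P(D) = 1/40
P(+|D) = 96/100 = 24/25
P(+|D') = 8/100 = 2/25
P(+) = P(+|D)P(D) + P(+|D')P(D')
     = \frac{24}{25} × \frac{1}{40} + \frac{2}{25} × \frac{39}{40}
     = \frac{51}{500}
P(D|+) = P(+|D)P(D)/P(+) = \frac{4}{17}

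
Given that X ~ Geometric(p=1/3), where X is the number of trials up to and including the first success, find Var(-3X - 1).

For X ~ Geometric(p=1/3), where X is the number of trials up to and including the first success:
Var(X) = 6
Var(-3X - 1) = (-3)² × Var(X) = 9 × 6 = 54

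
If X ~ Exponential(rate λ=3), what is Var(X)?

For X ~ Exponential(rate λ=3):
Var(X) = \frac{1}{9}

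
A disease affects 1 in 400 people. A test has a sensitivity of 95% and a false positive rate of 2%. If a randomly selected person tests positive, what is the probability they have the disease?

Let D = the rare event, + = positive/flagged.
P(D) = 1/400
P(+|D) = 95/100 = 19/20
P(+|D') = 2/100 = 1/50
P(+) = P(+|D)P(D) + P(+|D')P(D')
     = \frac{19}{20} × \frac{1}{400} + \frac{1}{50} × \frac{399}{400}
     = \frac{893}{40000}
P(D|+) = P(+|D)P(D)/P(+) = \frac{5}{47}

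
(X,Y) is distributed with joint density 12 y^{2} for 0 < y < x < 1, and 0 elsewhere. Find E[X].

f_X(x) = ∫_0^x 12 y^{2} dy = 4 x^{3}
E[X] = ∫_0^1 x × (4 x^{3}) dx = \frac{4}{5}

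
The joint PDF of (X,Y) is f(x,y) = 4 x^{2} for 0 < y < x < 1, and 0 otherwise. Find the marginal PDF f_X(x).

f_X(x) = ∫_0^x 4 x^{2} dy = 4 x^{3}
for 0 < x < 1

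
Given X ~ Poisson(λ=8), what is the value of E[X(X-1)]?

E[X(X-1)] = E[X² - X] = E[X²] - E[X]
E[X] = 8
E[X²] = Var(X) + (E[X])² = 8 + (8)² = 72
E[X(X-1)] = 72 - 8 = 64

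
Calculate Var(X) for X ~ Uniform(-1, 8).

For X ~ Uniform(-1, 8):
Var(X) = \frac{27}{4}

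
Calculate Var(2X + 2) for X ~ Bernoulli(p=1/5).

For X ~ Bernoulli(p=1/5):
Var(X) = \frac{4}{25}
Var(2X + 2) = (2)² × Var(X) = 4 × \frac{4}{25} = \frac{16}{25}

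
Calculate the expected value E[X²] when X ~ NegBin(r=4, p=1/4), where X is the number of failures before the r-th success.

Using the identity E[X²] = Var(X) + (E[X])²:
E[X] = 12
Var(X) = 48
E[X²] = 48 + (12)²
= 192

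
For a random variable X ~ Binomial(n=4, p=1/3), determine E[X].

For X ~ Binomial(n=4, p=1/3), the expected value is:
E[X] = \frac{4}{3}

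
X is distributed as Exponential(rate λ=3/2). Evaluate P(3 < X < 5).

P(3 < X < 5) = ∫_{3}^{5} f(x) dx
where f(x) = \frac{3 e^{- \frac{3 x}{2}}}{2}
= - \frac{1 - e^{3}}{e^{\frac{15}{2}}}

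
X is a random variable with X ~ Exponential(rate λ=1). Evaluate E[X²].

Using the identity E[X²] = Var(X) + (E[X])²:
E[X] = 1
Var(X) = 1
E[X²] = 1 + (1)²
= 2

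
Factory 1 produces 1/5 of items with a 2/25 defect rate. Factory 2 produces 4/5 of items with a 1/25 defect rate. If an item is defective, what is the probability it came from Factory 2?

Using Bayes' theorem:
P(F1) = 1/5, P(D|F1) = 2/25
P(F2) = 4/5, P(D|F2) = 1/25
P(D) = P(D|F1)P(F1) + P(D|F2)P(F2)
     = \frac{6}{125}
P(F2|D) = P(D|F2)P(F2) / P(D)
= \frac{2}{3}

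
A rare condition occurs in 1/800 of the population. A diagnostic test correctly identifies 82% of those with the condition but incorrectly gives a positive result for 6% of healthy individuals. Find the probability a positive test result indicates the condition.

Let D = the rare event, + = positive/flagged.
P(D) = 1/800
P(+|D) = 82/100 = 41/50
P(+|D') = 6/100 = 3/50
P(+) = P(+|D)P(D) + P(+|D')P(D')
     = \frac{41}{50} × \frac{1}{800} + \frac{3}{50} × \frac{799}{800}
     = \frac{1219}{20000}
P(D|+) = P(+|D)P(D)/P(+) = \frac{41}{2438}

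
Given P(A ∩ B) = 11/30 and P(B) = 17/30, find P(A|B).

P(A|B) = P(A ∩ B) / P(B)
= (11/30) / (17/30)
= 11/17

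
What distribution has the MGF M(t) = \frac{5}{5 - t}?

The MGF M(t) = \frac{5}{5 - t} is the standard form for the Exponential distribution.
Comparing with the known MGF formula identifies: Exponential(rate λ=5)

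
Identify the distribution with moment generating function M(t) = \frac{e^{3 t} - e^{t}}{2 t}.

The MGF M(t) = \frac{e^{3 t} - e^{t}}{2 t} is the standard form for the Uniform distribution.
Comparing with the known MGF formula identifies: Uniform(1, 3)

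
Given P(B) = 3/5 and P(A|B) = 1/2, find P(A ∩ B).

By definition, P(A|B) = P(A ∩ B) / P(B)
So P(A ∩ B) = P(A|B) × P(B)
= 1/2 × 3/5
= 3/10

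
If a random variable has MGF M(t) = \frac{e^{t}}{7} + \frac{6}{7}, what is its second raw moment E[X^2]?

To find E[X^2], compute M^(2)(0):
M^(1)(t) = \frac{e^{t}}{7}
M^(2)(t) = \frac{e^{t}}{7}
M^(2)(0) = \frac{1}{7}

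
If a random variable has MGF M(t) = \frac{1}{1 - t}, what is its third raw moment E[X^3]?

To find E[X^3], compute M^(3)(0):
M^(1)(t) = \frac{1}{\left(1 - t\right)^{2}}
M^(2)(t) = \frac{2}{\left(1 - t\right)^{3}}
M^(3)(t) = \frac{6}{\left(1 - t\right)^{4}}
M^(3)(0) = 6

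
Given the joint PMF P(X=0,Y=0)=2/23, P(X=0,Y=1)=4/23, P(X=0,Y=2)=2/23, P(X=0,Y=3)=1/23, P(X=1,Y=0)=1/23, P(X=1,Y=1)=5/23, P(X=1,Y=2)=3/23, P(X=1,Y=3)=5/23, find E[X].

First find marginal of X:
P(X=0) = 9/23
P(X=1) = 14/23
E[X] = 0 × 9/23 + 1 × 14/23 = 14/23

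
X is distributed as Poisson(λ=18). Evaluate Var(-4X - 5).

For X ~ Poisson(λ=18):
Var(X) = 18
Var(-4X - 5) = (-4)² × Var(X) = 16 × 18 = 288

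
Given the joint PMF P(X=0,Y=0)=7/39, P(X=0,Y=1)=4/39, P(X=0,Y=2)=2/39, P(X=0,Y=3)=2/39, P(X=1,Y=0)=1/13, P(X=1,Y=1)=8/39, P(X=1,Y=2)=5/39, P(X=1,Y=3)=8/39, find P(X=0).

P(X=0) = P(X=0,Y=0) + P(X=0,Y=1) + P(X=0,Y=2) + P(X=0,Y=3)
= 7/39 + 4/39 + 2/39 + 2/39
= 5/13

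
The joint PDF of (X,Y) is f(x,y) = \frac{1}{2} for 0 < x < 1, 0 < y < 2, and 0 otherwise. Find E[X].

f_X(x) = ∫_0^2 \frac{1}{2} dy = 1
E[X] = ∫_0^1 x × (1) dx = \frac{1}{2}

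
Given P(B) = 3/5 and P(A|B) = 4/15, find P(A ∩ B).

By definition, P(A|B) = P(A ∩ B) / P(B)
So P(A ∩ B) = P(A|B) × P(B)
= 4/15 × 3/5
= 4/25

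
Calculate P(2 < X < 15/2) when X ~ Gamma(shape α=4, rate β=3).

P(2 < X < 15/2) = ∫_{2}^{15/2} f(x) dx
where f(x) = \frac{27 x^{3} e^{- 3 x}}{2}
= - \frac{34801}{16 e^{\frac{45}{2}}} + \frac{61}{e^{6}}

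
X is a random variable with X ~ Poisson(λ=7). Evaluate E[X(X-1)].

E[X(X-1)] = E[X² - X] = E[X²] - E[X]
E[X] = 7
E[X²] = Var(X) + (E[X])² = 7 + (7)² = 56
E[X(X-1)] = 56 - 7 = 49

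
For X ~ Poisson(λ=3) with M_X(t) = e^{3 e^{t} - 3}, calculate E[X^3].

To find E[X^3], compute M^(3)(0):
M^(1)(t) = 3 e^{t} e^{3 e^{t} - 3}
M^(2)(t) = 9 e^{2 t} e^{3 e^{t} - 3} + 3 e^{t} e^{3 e^{t} - 3}
M^(3)(t) = 27 e^{3 t} e^{3 e^{t} - 3} + 27 e^{2 t} e^{3 e^{t} - 3} + 3 e^{t} e^{3 e^{t} - 3}
M^(3)(0) = 57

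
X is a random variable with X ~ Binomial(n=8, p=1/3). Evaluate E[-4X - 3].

For X ~ Binomial(n=8, p=1/3):
E[X] = \frac{8}{3}
E[-4X - 3] = -4 × E[X] - 3 = - \frac{41}{3}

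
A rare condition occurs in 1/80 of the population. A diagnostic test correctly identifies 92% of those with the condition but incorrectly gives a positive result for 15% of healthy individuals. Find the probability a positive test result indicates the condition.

Let D = the rare event, + = positive/flagged.
P(D) = 1/80
P(+|D) = 92/100 = 23/25
P(+|D') = 15/100 = 3/20
P(+) = P(+|D)P(D) + P(+|D')P(D')
     = \frac{23}{25} × \frac{1}{80} + \frac{3}{20} × \frac{79}{80}
     = \frac{1277}{8000}
P(D|+) = P(+|D)P(D)/P(+) = \frac{92}{1277}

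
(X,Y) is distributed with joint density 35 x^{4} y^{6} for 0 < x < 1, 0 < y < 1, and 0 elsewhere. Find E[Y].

E[Y] = ∫_0^1 ∫_0^1 y × f(x,y) dx dy
= \frac{7}{8}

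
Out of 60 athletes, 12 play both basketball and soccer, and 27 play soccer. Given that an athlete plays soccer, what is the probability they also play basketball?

P(A ∩ B) = 12/60 = 1/5
P(B) = 27/60 = 9/20
P(A|B) = P(A ∩ B) / P(B) = (1/5) / (9/20) = 4/9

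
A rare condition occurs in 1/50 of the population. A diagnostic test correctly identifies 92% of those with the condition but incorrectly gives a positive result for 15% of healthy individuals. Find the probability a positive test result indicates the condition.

Let D = the rare event, + = positive/flagged.
P(D) = 1/50
P(+|D) = 92/100 = 23/25
P(+|D') = 15/100 = 3/20
P(+) = P(+|D)P(D) + P(+|D')P(D')
     = \frac{23}{25} × \frac{1}{50} + \frac{3}{20} × \frac{49}{50}
     = \frac{827}{5000}
P(D|+) = P(+|D)P(D)/P(+) = \frac{92}{827}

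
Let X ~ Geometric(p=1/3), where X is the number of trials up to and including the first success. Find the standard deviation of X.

For X ~ Geometric(p=1/3), where X is the number of trials up to and including the first success:
Var(X) = 6
SD(X) = √(Var(X)) = √(6) = \sqrt{6}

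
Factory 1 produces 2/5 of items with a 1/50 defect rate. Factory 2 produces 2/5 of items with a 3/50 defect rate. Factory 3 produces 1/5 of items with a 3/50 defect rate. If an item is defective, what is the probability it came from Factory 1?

Using Bayes' theorem:
P(F1) = 2/5, P(D|F1) = 1/50
P(F2) = 2/5, P(D|F2) = 3/50
P(F3) = 1/5, P(D|F3) = 3/50
P(D) = P(D|F1)P(F1) + P(D|F2)P(F2) + P(D|F3)P(F3)
     = \frac{11}{250}
P(F1|D) = P(D|F1)P(F1) / P(D)
= \frac{2}{11}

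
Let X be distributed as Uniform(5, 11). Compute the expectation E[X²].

Using the identity E[X²] = Var(X) + (E[X])²:
E[X] = 8
Var(X) = 3
E[X²] = 3 + (8)²
= 67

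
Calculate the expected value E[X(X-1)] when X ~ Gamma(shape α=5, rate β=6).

E[X(X-1)] = E[X² - X] = E[X²] - E[X]
E[X] = \frac{5}{6}
E[X²] = Var(X) + (E[X])² = \frac{5}{36} + (\frac{5}{6})² = \frac{5}{6}
E[X(X-1)] = \frac{5}{6} - \frac{5}{6} = 0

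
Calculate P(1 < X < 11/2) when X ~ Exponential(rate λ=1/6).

P(1 < X < 11/2) = ∫_{1}^{11/2} f(x) dx
where f(x) = \frac{e^{- \frac{x}{6}}}{6}
= - \frac{1}{e^{\frac{11}{12}}} + e^{- \frac{1}{6}}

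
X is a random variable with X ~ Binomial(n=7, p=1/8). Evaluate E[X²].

Using the identity E[X²] = Var(X) + (E[X])²:
E[X] = \frac{7}{8}
Var(X) = \frac{49}{64}
E[X²] = \frac{49}{64} + (\frac{7}{8})²
= \frac{49}{32}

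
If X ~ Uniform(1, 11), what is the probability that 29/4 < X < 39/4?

P(29/4 < X < 39/4) = ∫_{29/4}^{39/4} f(x) dx
where f(x) = \frac{1}{10}
= \frac{1}{4}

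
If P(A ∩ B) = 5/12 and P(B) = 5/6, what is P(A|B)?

P(A|B) = P(A ∩ B) / P(B)
= (5/12) / (5/6)
= 1/2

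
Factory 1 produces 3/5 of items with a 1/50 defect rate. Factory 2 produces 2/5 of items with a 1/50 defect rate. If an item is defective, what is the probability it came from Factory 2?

Using Bayes' theorem:
P(F1) = 3/5, P(D|F1) = 1/50
P(F2) = 2/5, P(D|F2) = 1/50
P(D) = P(D|F1)P(F1) + P(D|F2)P(F2)
     = \frac{1}{50}
P(F2|D) = P(D|F2)P(F2) / P(D)
= \frac{2}{5}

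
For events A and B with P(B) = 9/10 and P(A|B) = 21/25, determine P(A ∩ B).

By definition, P(A|B) = P(A ∩ B) / P(B)
So P(A ∩ B) = P(A|B) × P(B)
= 21/25 × 9/10
= 189/250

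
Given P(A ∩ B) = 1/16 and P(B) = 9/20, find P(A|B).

P(A|B) = P(A ∩ B) / P(B)
= (1/16) / (9/20)
= 5/36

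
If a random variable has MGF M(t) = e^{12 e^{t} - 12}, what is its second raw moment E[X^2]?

To find E[X^2], compute M^(2)(0):
M^(1)(t) = 12 e^{t} e^{12 e^{t} - 12}
M^(2)(t) = 144 e^{2 t} e^{12 e^{t} - 12} + 12 e^{t} e^{12 e^{t} - 12}
M^(2)(0) = 156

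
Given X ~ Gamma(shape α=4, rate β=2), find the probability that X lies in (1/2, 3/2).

P(1/2 < X < 3/2) = ∫_{1/2}^{3/2} f(x) dx
where f(x) = \frac{8 x^{3} e^{- 2 x}}{3}
= \frac{-39 + 8 e^{2}}{3 e^{3}}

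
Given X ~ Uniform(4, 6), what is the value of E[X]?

For X ~ Uniform(4, 6), the expected value is:
E[X] = 5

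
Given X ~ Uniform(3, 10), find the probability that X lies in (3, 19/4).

P(3 < X < 19/4) = ∫_{3}^{19/4} f(x) dx
where f(x) = \frac{1}{7}
= \frac{1}{4}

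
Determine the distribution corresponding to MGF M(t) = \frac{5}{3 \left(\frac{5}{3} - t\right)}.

The MGF M(t) = \frac{5}{3 \left(\frac{5}{3} - t\right)} is the standard form for the Exponential distribution.
Comparing with the known MGF formula identifies: Exponential(rate λ=5/3)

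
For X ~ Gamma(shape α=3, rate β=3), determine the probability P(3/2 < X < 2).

P(3/2 < X < 2) = ∫_{3/2}^{2} f(x) dx
where f(x) = \frac{27 x^{2} e^{- 3 x}}{2}
= - \frac{25}{e^{6}} + \frac{125}{8 e^{\frac{9}{2}}}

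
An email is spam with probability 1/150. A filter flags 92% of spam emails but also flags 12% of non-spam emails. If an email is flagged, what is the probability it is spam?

Let D = the rare event, + = positive/flagged.
P(D) = 1/150
P(+|D) = 92/100 = 23/25
P(+|D') = 12/100 = 3/25
P(+) = P(+|D)P(D) + P(+|D')P(D')
     = \frac{23}{25} × \frac{1}{150} + \frac{3}{25} × \frac{149}{150}
     = \frac{47}{375}
P(D|+) = P(+|D)P(D)/P(+) = \frac{23}{470}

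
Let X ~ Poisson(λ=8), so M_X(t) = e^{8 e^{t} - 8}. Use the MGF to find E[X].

To find E[X], compute M^(1)(0):
M^(1)(t) = 8 e^{t} e^{8 e^{t} - 8}
M^(1)(0) = 8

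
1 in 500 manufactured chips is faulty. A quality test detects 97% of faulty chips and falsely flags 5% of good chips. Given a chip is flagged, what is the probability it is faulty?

Let D = the rare event, + = positive/flagged.
P(D) = 1/500
P(+|D) = 97/100
P(+|D') = 5/100 = 1/20
P(+) = P(+|D)P(D) + P(+|D')P(D')
     = \frac{97}{100} × \frac{1}{500} + \frac{1}{20} × \frac{499}{500}
     = \frac{162}{3125}
P(D|+) = P(+|D)P(D)/P(+) = \frac{97}{2592}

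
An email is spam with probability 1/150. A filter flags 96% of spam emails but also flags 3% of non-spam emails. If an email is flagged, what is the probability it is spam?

Let D = the rare event, + = positive/flagged.
P(D) = 1/150
P(+|D) = 96/100 = 24/25
P(+|D') = 3/100
P(+) = P(+|D)P(D) + P(+|D')P(D')
     = \frac{24}{25} × \frac{1}{150} + \frac{3}{100} × \frac{149}{150}
     = \frac{181}{5000}
P(D|+) = P(+|D)P(D)/P(+) = \frac{32}{181}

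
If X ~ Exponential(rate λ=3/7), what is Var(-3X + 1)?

For X ~ Exponential(rate λ=3/7):
Var(X) = \frac{49}{9}
Var(-3X + 1) = (-3)² × Var(X) = 9 × \frac{49}{9} = 49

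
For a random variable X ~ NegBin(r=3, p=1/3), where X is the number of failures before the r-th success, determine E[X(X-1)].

E[X(X-1)] = E[X² - X] = E[X²] - E[X]
E[X] = 6
E[X²] = Var(X) + (E[X])² = 18 + (6)² = 54
E[X(X-1)] = 54 - 6 = 48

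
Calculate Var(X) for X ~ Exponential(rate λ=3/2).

For X ~ Exponential(rate λ=3/2):
Var(X) = \frac{4}{9}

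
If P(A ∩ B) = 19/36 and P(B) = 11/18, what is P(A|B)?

P(A|B) = P(A ∩ B) / P(B)
= (19/36) / (11/18)
= 19/22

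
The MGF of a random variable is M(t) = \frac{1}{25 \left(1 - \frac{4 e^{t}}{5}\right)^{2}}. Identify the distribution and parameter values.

The MGF M(t) = \frac{1}{25 \left(1 - \frac{4 e^{t}}{5}\right)^{2}} is the standard form for the NegativeBinomial distribution.
Comparing with the known MGF formula identifies: NegBin(r=2, p=1/5), X = failures before r-th success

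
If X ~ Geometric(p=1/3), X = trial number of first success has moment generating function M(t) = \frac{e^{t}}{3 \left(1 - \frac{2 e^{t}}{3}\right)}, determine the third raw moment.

To find E[X^3], compute M^(3)(0):
M^(1)(t) = \frac{e^{t}}{3 \left(1 - \frac{2 e^{t}}{3}\right)} + \frac{2 e^{2 t}}{9 \left(1 - \frac{2 e^{t}}{3}\right)^{2}}
M^(2)(t) = \frac{e^{t}}{3 \left(1 - \frac{2 e^{t}}{3}\right)} + \frac{2 e^{2 t}}{3 \left(1 - \frac{2 e^{t}}{3}\right)^{2}} + \frac{8 e^{3 t}}{27 \left(1 - \frac{2 e^{t}}{3}\right)^{3}}
M^(3)(t) = \frac{e^{t}}{3 \left(1 - \frac{2 e^{t}}{3}\right)} + \frac{14 e^{2 t}}{9 \left(1 - \frac{2 e^{t}}{3}\right)^{2}} + \frac{16 e^{3 t}}{9 \left(1 - \frac{2 e^{t}}{3}\right)^{3}} + \frac{16 e^{4 t}}{27 \left(1 - \frac{2 e^{t}}{3}\right)^{4}}
M^(3)(0) = 111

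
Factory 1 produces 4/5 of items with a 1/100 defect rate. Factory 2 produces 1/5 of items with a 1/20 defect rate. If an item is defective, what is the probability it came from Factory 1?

Using Bayes' theorem:
P(F1) = 4/5, P(D|F1) = 1/100
P(F2) = 1/5, P(D|F2) = 1/20
P(D) = P(D|F1)P(F1) + P(D|F2)P(F2)
     = \frac{9}{500}
P(F1|D) = P(D|F1)P(F1) / P(D)
= \frac{4}{9}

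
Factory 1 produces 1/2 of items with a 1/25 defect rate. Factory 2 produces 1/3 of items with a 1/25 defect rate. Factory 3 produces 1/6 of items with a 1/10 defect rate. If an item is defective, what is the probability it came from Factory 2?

Using Bayes' theorem:
P(F1) = 1/2, P(D|F1) = 1/25
P(F2) = 1/3, P(D|F2) = 1/25
P(F3) = 1/6, P(D|F3) = 1/10
P(D) = P(D|F1)P(F1) + P(D|F2)P(F2) + P(D|F3)P(F3)
     = \frac{1}{20}
P(F2|D) = P(D|F2)P(F2) / P(D)
= \frac{4}{15}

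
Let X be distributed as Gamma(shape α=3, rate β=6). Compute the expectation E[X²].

Using the identity E[X²] = Var(X) + (E[X])²:
E[X] = \frac{1}{2}
Var(X) = \frac{1}{12}
E[X²] = \frac{1}{12} + (\frac{1}{2})²
= \frac{1}{3}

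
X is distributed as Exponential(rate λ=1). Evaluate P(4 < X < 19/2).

P(4 < X < 19/2) = ∫_{4}^{19/2} f(x) dx
where f(x) = e^{- x}
= - \frac{1}{e^{\frac{19}{2}}} + e^{-4}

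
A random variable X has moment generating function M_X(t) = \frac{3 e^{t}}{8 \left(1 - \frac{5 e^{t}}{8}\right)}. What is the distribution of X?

The MGF M(t) = \frac{3 e^{t}}{8 \left(1 - \frac{5 e^{t}}{8}\right)} is the standard form for the Geometric distribution.
Comparing with the known MGF formula identifies: Geometric(p=3/8), X = trial number of first success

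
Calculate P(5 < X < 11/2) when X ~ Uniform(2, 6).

P(5 < X < 11/2) = ∫_{5}^{11/2} f(x) dx
where f(x) = \frac{1}{4}
= \frac{1}{8}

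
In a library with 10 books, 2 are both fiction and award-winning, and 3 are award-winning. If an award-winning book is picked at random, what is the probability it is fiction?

P(A ∩ B) = 2/10 = 1/5
P(B) = 3/10
P(A|B) = P(A ∩ B) / P(B) = (1/5) / (3/10) = 2/3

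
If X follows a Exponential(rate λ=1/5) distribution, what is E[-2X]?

For X ~ Exponential(rate λ=1/5):
E[X] = 5
E[-2X] = -2 × E[X] + 0 = -10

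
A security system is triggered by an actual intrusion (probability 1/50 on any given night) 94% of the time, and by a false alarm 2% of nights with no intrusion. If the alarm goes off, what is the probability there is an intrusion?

Let D = the rare event, + = positive/flagged.
P(D) = 1/50
P(+|D) = 94/100 = 47/50
P(+|D') = 2/100 = 1/50
P(+) = P(+|D)P(D) + P(+|D')P(D')
     = \frac{47}{50} × \frac{1}{50} + \frac{1}{50} × \frac{49}{50}
     = \frac{24}{625}
P(D|+) = P(+|D)P(D)/P(+) = \frac{47}{96}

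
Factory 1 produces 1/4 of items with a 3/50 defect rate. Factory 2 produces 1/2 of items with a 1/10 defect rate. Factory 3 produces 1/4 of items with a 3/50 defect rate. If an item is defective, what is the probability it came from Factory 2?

Using Bayes' theorem:
P(F1) = 1/4, P(D|F1) = 3/50
P(F2) = 1/2, P(D|F2) = 1/10
P(F3) = 1/4, P(D|F3) = 3/50
P(D) = P(D|F1)P(F1) + P(D|F2)P(F2) + P(D|F3)P(F3)
     = \frac{2}{25}
P(F2|D) = P(D|F2)P(F2) / P(D)
= \frac{5}{8}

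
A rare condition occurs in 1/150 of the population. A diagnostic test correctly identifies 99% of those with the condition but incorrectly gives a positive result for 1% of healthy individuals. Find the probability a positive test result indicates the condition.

Let D = the rare event, + = positive/flagged.
P(D) = 1/150
P(+|D) = 99/100
P(+|D') = 1/100
P(+) = P(+|D)P(D) + P(+|D')P(D')
     = \frac{99}{100} × \frac{1}{150} + \frac{1}{100} × \frac{149}{150}
     = \frac{31}{1875}
P(D|+) = P(+|D)P(D)/P(+) = \frac{99}{248}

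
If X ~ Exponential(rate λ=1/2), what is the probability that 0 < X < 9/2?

P(0 < X < 9/2) = ∫_{0}^{9/2} f(x) dx
where f(x) = \frac{e^{- \frac{x}{2}}}{2}
= 1 - e^{- \frac{9}{4}}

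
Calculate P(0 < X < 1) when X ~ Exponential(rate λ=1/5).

P(0 < X < 1) = ∫_{0}^{1} f(x) dx
where f(x) = \frac{e^{- \frac{x}{5}}}{5}
= 1 - e^{- \frac{1}{5}}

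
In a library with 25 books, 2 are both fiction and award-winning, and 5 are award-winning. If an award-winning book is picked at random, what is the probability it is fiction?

P(A ∩ B) = 2/25
P(B) = 5/25 = 1/5
P(A|B) = P(A ∩ B) / P(B) = (2/25) / (1/5) = 2/5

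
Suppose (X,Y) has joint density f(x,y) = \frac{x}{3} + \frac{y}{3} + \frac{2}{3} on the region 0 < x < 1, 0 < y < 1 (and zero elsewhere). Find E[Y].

E[Y] = ∫_0^1 ∫_0^1 y × f(x,y) dx dy
= \frac{19}{36}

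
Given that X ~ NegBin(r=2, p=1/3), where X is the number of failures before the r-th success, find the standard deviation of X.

For X ~ NegBin(r=2, p=1/3), where X is the number of failures before the r-th success:
Var(X) = 12
SD(X) = √(Var(X)) = √(12) = 2 \sqrt{3}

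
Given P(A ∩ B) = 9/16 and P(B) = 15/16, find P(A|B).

P(A|B) = P(A ∩ B) / P(B)
= (9/16) / (15/16)
= 3/5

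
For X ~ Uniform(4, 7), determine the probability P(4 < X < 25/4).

P(4 < X < 25/4) = ∫_{4}^{25/4} f(x) dx
where f(x) = \frac{1}{3}
= \frac{3}{4}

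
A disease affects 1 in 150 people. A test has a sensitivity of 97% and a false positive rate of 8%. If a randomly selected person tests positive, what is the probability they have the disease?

Let D = the rare event, + = positive/flagged.
P(D) = 1/150
P(+|D) = 97/100
P(+|D') = 8/100 = 2/25
P(+) = P(+|D)P(D) + P(+|D')P(D')
     = \frac{97}{100} × \frac{1}{150} + \frac{2}{25} × \frac{149}{150}
     = \frac{1289}{15000}
P(D|+) = P(+|D)P(D)/P(+) = \frac{97}{1289}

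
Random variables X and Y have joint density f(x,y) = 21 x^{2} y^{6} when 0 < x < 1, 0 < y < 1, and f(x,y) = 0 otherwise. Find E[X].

E[X] = ∫_0^1 ∫_0^1 x × f(x,y) dy dx
= ∫_0^1 ∫_0^1 x × (21 x^{2} y^{6}) dy dx
= \frac{3}{4}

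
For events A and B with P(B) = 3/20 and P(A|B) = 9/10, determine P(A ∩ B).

By definition, P(A|B) = P(A ∩ B) / P(B)
So P(A ∩ B) = P(A|B) × P(B)
= 9/10 × 3/20
= 27/200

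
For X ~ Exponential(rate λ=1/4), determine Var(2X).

For X ~ Exponential(rate λ=1/4):
Var(X) = 16
Var(2X) = (2)² × Var(X) = 4 × 16 = 64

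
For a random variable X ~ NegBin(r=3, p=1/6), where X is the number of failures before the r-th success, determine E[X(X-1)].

E[X(X-1)] = E[X² - X] = E[X²] - E[X]
E[X] = 15
E[X²] = Var(X) + (E[X])² = 90 + (15)² = 315
E[X(X-1)] = 315 - 15 = 300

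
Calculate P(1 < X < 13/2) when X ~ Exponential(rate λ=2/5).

P(1 < X < 13/2) = ∫_{1}^{13/2} f(x) dx
where f(x) = \frac{2 e^{- \frac{2 x}{5}}}{5}
= - \frac{1 - e^{\frac{11}{5}}}{e^{\frac{13}{5}}}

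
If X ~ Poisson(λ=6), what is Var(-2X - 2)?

For X ~ Poisson(λ=6):
Var(X) = 6
Var(-2X - 2) = (-2)² × Var(X) = 4 × 6 = 24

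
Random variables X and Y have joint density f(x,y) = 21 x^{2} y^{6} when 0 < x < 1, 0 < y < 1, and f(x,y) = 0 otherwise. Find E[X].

E[X] = ∫_0^1 ∫_0^1 x × f(x,y) dy dx
= ∫_0^1 ∫_0^1 x × (21 x^{2} y^{6}) dy dx
= \frac{3}{4}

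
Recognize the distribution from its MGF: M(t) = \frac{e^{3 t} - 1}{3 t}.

The MGF M(t) = \frac{e^{3 t} - 1}{3 t} is the standard form for the Uniform distribution.
Comparing with the known MGF formula identifies: Uniform(0, 3)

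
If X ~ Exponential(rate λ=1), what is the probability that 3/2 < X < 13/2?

P(3/2 < X < 13/2) = ∫_{3/2}^{13/2} f(x) dx
where f(x) = e^{- x}
= - \frac{1 - e^{5}}{e^{\frac{13}{2}}}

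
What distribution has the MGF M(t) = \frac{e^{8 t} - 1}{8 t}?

The MGF M(t) = \frac{e^{8 t} - 1}{8 t} is the standard form for the Uniform distribution.
Comparing with the known MGF formula identifies: Uniform(0, 8)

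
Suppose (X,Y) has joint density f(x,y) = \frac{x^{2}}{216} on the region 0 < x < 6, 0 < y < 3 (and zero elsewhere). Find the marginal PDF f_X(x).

f_X(x) = ∫_0^3 f(x,y) dy
= ∫_0^3 \frac{x^{2}}{216} dy
= \frac{x^{2}}{72} for 0 < x < 6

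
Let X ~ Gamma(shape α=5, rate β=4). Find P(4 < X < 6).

P(4 < X < 6) = ∫_{4}^{6} f(x) dx
where f(x) = \frac{128 x^{4} e^{- 4 x}}{3}
= \frac{-49323 + 10675 e^{8}}{3 e^{24}}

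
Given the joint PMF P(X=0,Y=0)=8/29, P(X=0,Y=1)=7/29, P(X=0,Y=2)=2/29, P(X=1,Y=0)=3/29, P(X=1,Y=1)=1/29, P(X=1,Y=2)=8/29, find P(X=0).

P(X=0) = P(X=0,Y=0) + P(X=0,Y=1) + P(X=0,Y=2)
= 8/29 + 7/29 + 2/29
= 17/29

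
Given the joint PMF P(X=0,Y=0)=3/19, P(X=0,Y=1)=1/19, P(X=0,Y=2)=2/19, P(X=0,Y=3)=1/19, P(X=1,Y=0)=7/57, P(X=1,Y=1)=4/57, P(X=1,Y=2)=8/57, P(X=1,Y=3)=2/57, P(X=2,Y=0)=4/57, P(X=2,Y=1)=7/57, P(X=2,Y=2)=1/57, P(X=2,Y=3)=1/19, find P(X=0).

P(X=0) = P(X=0,Y=0) + P(X=0,Y=1) + P(X=0,Y=2) + P(X=0,Y=3)
= 3/19 + 1/19 + 2/19 + 1/19
= 7/19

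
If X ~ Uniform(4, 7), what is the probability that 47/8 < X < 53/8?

P(47/8 < X < 53/8) = ∫_{47/8}^{53/8} f(x) dx
where f(x) = \frac{1}{3}
= \frac{1}{4}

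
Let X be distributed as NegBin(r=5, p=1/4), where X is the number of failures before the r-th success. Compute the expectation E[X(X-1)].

E[X(X-1)] = E[X² - X] = E[X²] - E[X]
E[X] = 15
E[X²] = Var(X) + (E[X])² = 60 + (15)² = 285
E[X(X-1)] = 285 - 15 = 270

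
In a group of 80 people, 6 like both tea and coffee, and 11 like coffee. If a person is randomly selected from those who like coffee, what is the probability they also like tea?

P(A ∩ B) = 6/80 = 3/40
P(B) = 11/80
P(A|B) = P(A ∩ B) / P(B) = (3/40) / (11/80) = 6/11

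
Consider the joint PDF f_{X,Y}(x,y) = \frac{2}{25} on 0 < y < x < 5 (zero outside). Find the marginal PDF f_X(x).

f_X(x) = ∫_0^x \frac{2}{25} dy = \frac{2 x}{25}
for 0 < x < 5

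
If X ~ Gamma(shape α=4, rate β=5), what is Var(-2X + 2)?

For X ~ Gamma(shape α=4, rate β=5):
Var(X) = \frac{4}{25}
Var(-2X + 2) = (-2)² × Var(X) = 4 × \frac{4}{25} = \frac{16}{25}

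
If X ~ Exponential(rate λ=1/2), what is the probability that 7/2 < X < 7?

P(7/2 < X < 7) = ∫_{7/2}^{7} f(x) dx
where f(x) = \frac{e^{- \frac{x}{2}}}{2}
= - \frac{1}{e^{\frac{7}{2}}} + e^{- \frac{7}{4}}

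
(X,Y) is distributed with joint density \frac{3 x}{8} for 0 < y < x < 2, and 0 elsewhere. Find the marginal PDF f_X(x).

f_X(x) = ∫_0^x \frac{3 x}{8} dy = \frac{3 x^{2}}{8}
for 0 < x < 2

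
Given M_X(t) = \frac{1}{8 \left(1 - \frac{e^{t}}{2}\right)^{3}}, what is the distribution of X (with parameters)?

The MGF M(t) = \frac{1}{8 \left(1 - \frac{e^{t}}{2}\right)^{3}} is the standard form for the NegativeBinomial distribution.
Comparing with the known MGF formula identifies: NegBin(r=3, p=1/2), X = failures before r-th success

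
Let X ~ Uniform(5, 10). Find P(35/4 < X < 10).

P(35/4 < X < 10) = ∫_{35/4}^{10} f(x) dx
where f(x) = \frac{1}{5}
= \frac{1}{4}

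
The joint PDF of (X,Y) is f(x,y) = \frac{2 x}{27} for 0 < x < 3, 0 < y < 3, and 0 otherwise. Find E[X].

f_X(x) = ∫_0^3 \frac{2 x}{27} dy = \frac{2 x}{9}
E[X] = ∫_0^3 x × (\frac{2 x}{9}) dx = 2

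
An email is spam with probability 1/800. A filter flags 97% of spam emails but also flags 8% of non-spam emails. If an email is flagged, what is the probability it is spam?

Let D = the rare event, + = positive/flagged.
P(D) = 1/800
P(+|D) = 97/100
P(+|D') = 8/100 = 2/25
P(+) = P(+|D)P(D) + P(+|D')P(D')
     = \frac{97}{100} × \frac{1}{800} + \frac{2}{25} × \frac{799}{800}
     = \frac{6489}{80000}
P(D|+) = P(+|D)P(D)/P(+) = \frac{97}{6489}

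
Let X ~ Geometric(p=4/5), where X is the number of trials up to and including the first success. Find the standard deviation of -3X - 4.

For X ~ Geometric(p=4/5), where X is the number of trials up to and including the first success:
Var(X) = \frac{5}{16}
SD(X) = √(Var(X)) = √(\frac{5}{16}) = \frac{\sqrt{5}}{4}
SD(-3X - 4) = |-3| × SD(X) = 3 × \frac{\sqrt{5}}{4} = \frac{3 \sqrt{5}}{4}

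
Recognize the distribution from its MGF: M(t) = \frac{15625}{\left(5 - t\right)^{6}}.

The MGF M(t) = \frac{15625}{\left(5 - t\right)^{6}} is the standard form for the Gamma distribution.
Comparing with the known MGF formula identifies: Gamma(shape α=6, rate β=5)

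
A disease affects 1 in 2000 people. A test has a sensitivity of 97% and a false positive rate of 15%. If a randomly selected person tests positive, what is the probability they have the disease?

Let D = the rare event, + = positive/flagged.
P(D) = 1/2000
P(+|D) = 97/100
P(+|D') = 15/100 = 3/20
P(+) = P(+|D)P(D) + P(+|D')P(D')
     = \frac{97}{100} × \frac{1}{2000} + \frac{3}{20} × \frac{1999}{2000}
     = \frac{15041}{100000}
P(D|+) = P(+|D)P(D)/P(+) = \frac{97}{30082}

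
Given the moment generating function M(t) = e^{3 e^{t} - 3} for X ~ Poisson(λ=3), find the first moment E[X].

To find E[X], compute M^(1)(0):
M^(1)(t) = 3 e^{t} e^{3 e^{t} - 3}
M^(1)(0) = 3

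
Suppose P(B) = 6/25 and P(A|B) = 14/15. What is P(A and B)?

By definition, P(A|B) = P(A ∩ B) / P(B)
So P(A ∩ B) = P(A|B) × P(B)
= 14/15 × 6/25
= 28/125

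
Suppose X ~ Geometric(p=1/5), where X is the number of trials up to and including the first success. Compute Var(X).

For X ~ Geometric(p=1/5), where X is the number of trials up to and including the first success:
Var(X) = 20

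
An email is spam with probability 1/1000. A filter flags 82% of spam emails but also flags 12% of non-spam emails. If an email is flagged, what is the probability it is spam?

Let D = the rare event, + = positive/flagged.
P(D) = 1/1000
P(+|D) = 82/100 = 41/50
P(+|D') = 12/100 = 3/25
P(+) = P(+|D)P(D) + P(+|D')P(D')
     = \frac{41}{50} × \frac{1}{1000} + \frac{3}{25} × \frac{999}{1000}
     = \frac{1207}{10000}
P(D|+) = P(+|D)P(D)/P(+) = \frac{41}{6035}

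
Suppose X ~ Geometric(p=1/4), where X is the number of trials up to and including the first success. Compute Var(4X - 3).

For X ~ Geometric(p=1/4), where X is the number of trials up to and including the first success:
Var(X) = 12
Var(4X - 3) = (4)² × Var(X) = 16 × 12 = 192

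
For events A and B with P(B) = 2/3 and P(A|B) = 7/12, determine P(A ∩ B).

By definition, P(A|B) = P(A ∩ B) / P(B)
So P(A ∩ B) = P(A|B) × P(B)
= 7/12 × 2/3
= 7/18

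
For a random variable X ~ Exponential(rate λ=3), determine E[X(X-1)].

E[X(X-1)] = E[X² - X] = E[X²] - E[X]
E[X] = \frac{1}{3}
E[X²] = Var(X) + (E[X])² = \frac{1}{9} + (\frac{1}{3})² = \frac{2}{9}
E[X(X-1)] = \frac{2}{9} - \frac{1}{3} = - \frac{1}{9}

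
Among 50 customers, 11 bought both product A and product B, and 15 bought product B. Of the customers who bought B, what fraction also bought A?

P(A ∩ B) = 11/50
P(B) = 15/50 = 3/10
P(A|B) = P(A ∩ B) / P(B) = (11/50) / (3/10) = 11/15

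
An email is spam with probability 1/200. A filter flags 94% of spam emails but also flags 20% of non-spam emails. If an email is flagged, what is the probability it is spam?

Let D = the rare event, + = positive/flagged.
P(D) = 1/200
P(+|D) = 94/100 = 47/50
P(+|D') = 20/100 = 1/5
P(+) = P(+|D)P(D) + P(+|D')P(D')
     = \frac{47}{50} × \frac{1}{200} + \frac{1}{5} × \frac{199}{200}
     = \frac{2037}{10000}
P(D|+) = P(+|D)P(D)/P(+) = \frac{47}{2037}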